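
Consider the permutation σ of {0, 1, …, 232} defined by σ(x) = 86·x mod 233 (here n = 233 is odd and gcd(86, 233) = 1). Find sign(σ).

Orbit of 171 under x↦86x: [171, 27, 225, 11, 14, 39, 92]… (length divides ord_233(86)).
Cycle type of π: 232 + 1; total 2 cycles.
sign(π) = (−1)^{n − #cycles} = (−1)^{233−2} = (−1)^231 = -1.

-1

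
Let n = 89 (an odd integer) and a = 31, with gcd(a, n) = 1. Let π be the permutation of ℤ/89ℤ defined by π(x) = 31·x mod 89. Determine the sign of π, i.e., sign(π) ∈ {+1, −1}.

Trace 13: π^k(13) = [13, 47, 33, 44, 29, 9, 12] for k=0..6.
2 cycles of lengths [88, 1].
Σ(ℓ_i−1) = 89−2 = 87; sign = (−1)^87 = -1.

-1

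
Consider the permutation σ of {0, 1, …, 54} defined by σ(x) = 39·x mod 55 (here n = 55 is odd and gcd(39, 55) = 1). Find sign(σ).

Start at x=24: 24 → 1 → 39 → 36 → 29 → 31 → 54 → … (one orbit).
π_39 has 8 disjoint cycles with lengths [10, 10, 10, 10, 10, 2, 2, 1] on {0,…,54}.
n − c = 55 − 8 = 47; sign = (−1)^47 = -1.

-1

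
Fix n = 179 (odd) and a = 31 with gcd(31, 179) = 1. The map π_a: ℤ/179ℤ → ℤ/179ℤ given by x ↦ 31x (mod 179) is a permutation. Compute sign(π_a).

Start at x=106: 106 → 64 → 15 → 107 → 95 → 81 → 5 → … (one orbit).
The orbit structure of x ↦ 31x mod 179: 3 orbits of sizes [89, 89, 1].
n − c = 179 − 3 = 176; sign = (−1)^176 = +1.
Zolotarev: (31|179) = +1, matching the cycle-count sign.

+1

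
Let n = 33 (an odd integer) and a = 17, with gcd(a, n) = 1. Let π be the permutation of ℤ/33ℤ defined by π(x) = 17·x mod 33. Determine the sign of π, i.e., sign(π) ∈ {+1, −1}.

Start at x=2: 2 → 1 → 17 → 25 → 29 → 31 → 32 → … (one orbit).
π_17 has 5 disjoint cycles with lengths [10, 10, 10, 2, 1] on {0,…,32}.
sign(π) = (−1)^{n − #cycles} = (−1)^{33−5} = (−1)^28 = +1.

+1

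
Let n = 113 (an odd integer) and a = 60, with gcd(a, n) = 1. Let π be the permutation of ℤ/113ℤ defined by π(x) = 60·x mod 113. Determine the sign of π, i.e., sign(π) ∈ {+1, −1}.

+1

Start at x=28: 28 → 98 → 4 → 14 → 49 → 2 → 7 → … (one orbit).
Cycle type of π: 28×4 + 1; total 5 cycles.
sign(π) = (−1)^{n − #cycles} = (−1)^{113−5} = (−1)^108 = +1.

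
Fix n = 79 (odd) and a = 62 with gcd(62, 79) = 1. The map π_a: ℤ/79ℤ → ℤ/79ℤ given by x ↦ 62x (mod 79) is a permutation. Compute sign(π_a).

Trace 21: π^k(21) = [21, 38, 65, 1, 62, 52, 64] for k=0..6.
7 cycles of lengths [13, 13, 13, 13, 13, 13, 1].
7 cycles on 79: each ℓ→(−1)^(ℓ−1), product (−1)^72 = +1.
Check: (62/79) = +1 by Zolotarev.

+1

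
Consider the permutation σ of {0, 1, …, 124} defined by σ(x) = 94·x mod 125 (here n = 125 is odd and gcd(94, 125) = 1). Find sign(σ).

Trace 69: π^k(69) = [69, 111, 59, 46, 74, 81, 114] for k=0..6.
π_94 has 7 disjoint cycles with lengths [50, 50, 10, 10, 2, 2, 1] on {0,…,124}.
n − c = 125 − 7 = 118; sign = (−1)^118 = +1.
Zolotarev: (94|125) = +1, matching the cycle-count sign.

+1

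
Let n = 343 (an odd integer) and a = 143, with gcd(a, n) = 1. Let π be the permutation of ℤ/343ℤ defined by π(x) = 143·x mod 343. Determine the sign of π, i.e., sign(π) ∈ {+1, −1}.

-1

Trace 335: π^k(335) = [335, 228, 19, 316, 255, 107, 209] for k=0..6.
π_143 has 4 disjoint cycles with lengths [294, 42, 6, 1] on {0,…,342}.
sign(π) = (−1)^{n − #cycles} = (−1)^{343−4} = (−1)^339 = -1.
(143|343)_J = -1 (Zolotarev's lemma cross-check).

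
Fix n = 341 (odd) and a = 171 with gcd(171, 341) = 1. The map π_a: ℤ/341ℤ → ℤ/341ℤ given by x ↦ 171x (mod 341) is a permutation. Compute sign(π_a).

-1

Orbit of 256 under x↦171x: [256, 128, 64, 32, 16, 8, 4]… (length divides ord_341(171)).
Cycle type of π: 10×31 + 5×6 + 1; total 38 cycles.
341 − 38 = 303 transpositions; sign(π) = (−1)^303 = -1.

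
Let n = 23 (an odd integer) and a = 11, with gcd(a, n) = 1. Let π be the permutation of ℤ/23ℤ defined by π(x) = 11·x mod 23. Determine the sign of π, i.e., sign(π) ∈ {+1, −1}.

-1

Start at x=7: 7 → 8 → 19 → 2 → 22 → 12 → 17 → … (one orbit).
Cycle lengths of π_11 on ℤ/23ℤ: [22, 1]; 2 cycles in total.
With 2 cycles on 23 points, sign = (−1)^{23−2} = -1.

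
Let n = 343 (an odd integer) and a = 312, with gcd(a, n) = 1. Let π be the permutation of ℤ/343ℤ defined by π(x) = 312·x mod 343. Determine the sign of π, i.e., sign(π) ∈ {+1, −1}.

+1

Start at x=67: 67 → 324 → 246 → 263 → 79 → 295 → 116 → … (one orbit).
The orbit structure of x ↦ 312x mod 343: 31 orbits of sizes [21, 21, 21, 21, 21, 21, 21, 21, 21, 21, 21, 21, 21, 21, 3, 3, 3, 3, 3, 3, 3, 3, 3, 3, 3, 3, 3, 3, 3, 3, 1].
sign(π) = (−1)^{n − #cycles} = (−1)^{343−31} = (−1)^312 = +1.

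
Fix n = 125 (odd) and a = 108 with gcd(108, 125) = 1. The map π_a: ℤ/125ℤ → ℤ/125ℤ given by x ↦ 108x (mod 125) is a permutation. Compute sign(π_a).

Trace 102: π^k(102) = [102, 16, 103, 124, 17, 86, 38] for k=0..6.
The orbit structure of x ↦ 108x mod 125: 4 orbits of sizes [100, 20, 4, 1].
125 − 4 = 121 transpositions; sign(π) = (−1)^121 = -1.
Check: (108/125) = -1 by Zolotarev.

-1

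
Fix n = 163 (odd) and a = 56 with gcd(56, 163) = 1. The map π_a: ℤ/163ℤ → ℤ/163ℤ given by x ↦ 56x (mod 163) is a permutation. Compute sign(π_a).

+1

Orbit of 55 under x↦56x: [55, 146, 26, 152, 36, 60, 100]… (length divides ord_163(56)).
Cycle lengths of π_56 on ℤ/163ℤ: [81, 81, 1]; 3 cycles in total.
163 − 3 = 160 transpositions; sign(π) = (−1)^160 = +1.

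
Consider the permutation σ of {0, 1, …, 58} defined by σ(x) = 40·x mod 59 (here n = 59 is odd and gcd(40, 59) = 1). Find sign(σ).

-1

Orbit of 11 under x↦40x: [11, 27, 18, 12, 8, 25, 56]… (length divides ord_59(40)).
Decompose π into cycles: lengths [58, 1] (2 cycles, including the fixed point 0).
With 2 cycles on 59 points, sign = (−1)^{59−2} = -1.
(40|59)_J = -1 (Zolotarev's lemma cross-check).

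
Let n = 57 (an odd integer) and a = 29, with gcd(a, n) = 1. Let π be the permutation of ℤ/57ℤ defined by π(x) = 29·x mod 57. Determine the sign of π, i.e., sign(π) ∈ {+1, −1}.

Orbit of 14 under x↦29x: [14, 7, 32, 16, 8, 4, 2]… (length divides ord_57(29)).
5 cycles of lengths [18, 18, 18, 2, 1].
Σ(ℓ_i−1) = 57−5 = 52; sign = (−1)^52 = +1.
Via Zolotarev, sign(π_{29}) = (29|57) = +1.

+1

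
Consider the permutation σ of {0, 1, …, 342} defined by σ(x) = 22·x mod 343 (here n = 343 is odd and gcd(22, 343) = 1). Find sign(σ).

+1

Orbit of 302 under x↦22x: [302, 127, 50, 71, 190, 64, 36]… (length divides ord_343(22)).
π_22 has 19 disjoint cycles with lengths [49, 49, 49, 49, 49, 49, 7, 7, 7, 7, 7, 7, 1, 1, 1, 1, 1, 1, 1] on {0,…,342}.
343 − 19 = 324 transpositions; sign(π) = (−1)^324 = +1.
Zolotarev: (22|343) = +1, matching the cycle-count sign.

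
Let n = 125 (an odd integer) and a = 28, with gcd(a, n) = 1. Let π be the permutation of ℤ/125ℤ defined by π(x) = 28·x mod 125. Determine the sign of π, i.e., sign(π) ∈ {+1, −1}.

Trace 88: π^k(88) = [88, 89, 117, 26, 103, 9, 2] for k=0..6.
Cycle lengths of π_28 on ℤ/125ℤ: [100, 20, 4, 1]; 4 cycles in total.
Σ(ℓ_i−1) = 125−4 = 121; sign = (−1)^121 = -1.
Zolotarev: (28|125) = -1, matching the cycle-count sign.

-1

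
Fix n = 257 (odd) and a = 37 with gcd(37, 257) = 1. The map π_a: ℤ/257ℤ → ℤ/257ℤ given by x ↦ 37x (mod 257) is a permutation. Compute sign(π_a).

-1

Orbit of 251 under x↦37x: [251, 35, 10, 113, 69, 240, 142]… (length divides ord_257(37)).
Cycle type of π: 256 + 1; total 2 cycles.
n − c = 257 − 2 = 255; sign = (−1)^255 = -1.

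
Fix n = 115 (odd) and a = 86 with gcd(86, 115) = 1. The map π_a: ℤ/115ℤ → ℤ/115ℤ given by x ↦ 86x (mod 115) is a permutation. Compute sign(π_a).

-1

Trace 106: π^k(106) = [106, 31, 21, 81, 66, 41, 76] for k=0..6.
10 cycles of lengths [22, 22, 22, 22, 22, 1, 1, 1, 1, 1].
sign(π) = (−1)^{n − #cycles} = (−1)^{115−10} = (−1)^105 = -1.
Check: (86/115) = -1 by Zolotarev.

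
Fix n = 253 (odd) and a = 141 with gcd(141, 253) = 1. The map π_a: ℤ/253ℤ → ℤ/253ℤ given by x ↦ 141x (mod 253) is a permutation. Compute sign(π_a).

Trace 141: π^k(141) = [141, 147, 234, 104, 243, 108, 48] for k=0..6.
Cycle type of π: 55×4 + 11×2 + 5×2 + 1; total 9 cycles.
sign(π) = (−1)^{n − #cycles} = (−1)^{253−9} = (−1)^244 = +1.

+1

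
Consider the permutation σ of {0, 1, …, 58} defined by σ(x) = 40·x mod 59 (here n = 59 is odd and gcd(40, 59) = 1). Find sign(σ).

Trace 23: π^k(23) = [23, 35, 43, 9, 6, 4, 42] for k=0..6.
Cycle lengths of π_40 on ℤ/59ℤ: [58, 1]; 2 cycles in total.
Σ(ℓ_i−1) = 59−2 = 57; sign = (−1)^57 = -1.
Check: (40/59) = -1 by Zolotarev.

-1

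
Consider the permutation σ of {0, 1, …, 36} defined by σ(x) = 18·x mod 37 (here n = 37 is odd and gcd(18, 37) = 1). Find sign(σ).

Orbit of 25 under x↦18x: [25, 6, 34, 20, 27, 5, 16]… (length divides ord_37(18)).
π_18 has 2 disjoint cycles with lengths [36, 1] on {0,…,36}.
With 2 cycles on 37 points, sign = (−1)^{37−2} = -1.
Via Zolotarev, sign(π_{18}) = (18|37) = -1.

-1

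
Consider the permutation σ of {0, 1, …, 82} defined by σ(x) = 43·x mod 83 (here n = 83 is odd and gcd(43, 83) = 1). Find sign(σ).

-1

Orbit of 76 under x↦43x: [76, 31, 5, 49, 32, 48, 72]… (length divides ord_83(43)).
Cycle type of π: 82 + 1; total 2 cycles.
2 cycles on 83: each ℓ→(−1)^(ℓ−1), product (−1)^81 = -1.
Via Zolotarev, sign(π_{43}) = (43|83) = -1.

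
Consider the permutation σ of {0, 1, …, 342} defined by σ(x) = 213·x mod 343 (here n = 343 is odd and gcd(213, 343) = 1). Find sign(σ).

-1

Orbit of 146 under x↦213x: [146, 228, 201, 281, 171, 65, 125]… (length divides ord_343(213)).
4 cycles of lengths [294, 42, 6, 1].
n − c = 343 − 4 = 339; sign = (−1)^339 = -1.
Zolotarev: (213|343) = -1, matching the cycle-count sign.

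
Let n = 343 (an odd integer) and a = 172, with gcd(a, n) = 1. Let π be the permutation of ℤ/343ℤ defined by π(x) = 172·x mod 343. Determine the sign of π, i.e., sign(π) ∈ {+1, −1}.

Trace 22: π^k(22) = [22, 11, 177, 260, 130, 65, 204] for k=0..6.
Cycle lengths of π_172 on ℤ/343ℤ: [147, 147, 21, 21, 3, 3, 1]; 7 cycles in total.
n − c = 343 − 7 = 336; sign = (−1)^336 = +1.
Zolotarev: (172|343) = +1, matching the cycle-count sign.

+1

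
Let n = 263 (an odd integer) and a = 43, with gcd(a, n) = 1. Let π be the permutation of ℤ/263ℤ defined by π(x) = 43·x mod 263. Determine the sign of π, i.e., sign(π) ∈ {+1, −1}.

Trace 122: π^k(122) = [122, 249, 187, 151, 181, 156, 133] for k=0..6.
The orbit structure of x ↦ 43x mod 263: 3 orbits of sizes [131, 131, 1].
n − c = 263 − 3 = 260; sign = (−1)^260 = +1.
Zolotarev: (43|263) = +1, matching the cycle-count sign.

+1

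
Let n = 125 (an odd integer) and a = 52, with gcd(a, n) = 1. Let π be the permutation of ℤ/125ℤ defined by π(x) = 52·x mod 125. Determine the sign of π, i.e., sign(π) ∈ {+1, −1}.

-1

Trace 107: π^k(107) = [107, 64, 78, 56, 37, 49, 48] for k=0..6.
Cycle type of π: 100 + 20 + 4 + 1; total 4 cycles.
sign(π) = (−1)^{n − #cycles} = (−1)^{125−4} = (−1)^121 = -1.
The Jacobi symbol (52|125) = -1 (Zolotarev) agrees.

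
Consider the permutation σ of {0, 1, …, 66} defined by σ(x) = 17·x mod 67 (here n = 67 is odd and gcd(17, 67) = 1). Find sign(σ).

Orbit of 37 under x↦17x: [37, 26, 40, 10, 36, 9, 19]… (length divides ord_67(17)).
Decompose π into cycles: lengths [33, 33, 1] (3 cycles, including the fixed point 0).
n − c = 67 − 3 = 64; sign = (−1)^64 = +1.
Via Zolotarev, sign(π_{17}) = (17|67) = +1.

+1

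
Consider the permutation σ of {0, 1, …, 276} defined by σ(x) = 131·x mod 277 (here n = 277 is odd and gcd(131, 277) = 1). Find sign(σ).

Orbit of 52 under x↦131x: [52, 164, 155, 84, 201, 16, 157]… (length divides ord_277(131)).
13 cycles of lengths [23, 23, 23, 23, 23, 23, 23, 23, 23, 23, 23, 23, 1].
Σ(ℓ_i−1) = 277−13 = 264; sign = (−1)^264 = +1.

+1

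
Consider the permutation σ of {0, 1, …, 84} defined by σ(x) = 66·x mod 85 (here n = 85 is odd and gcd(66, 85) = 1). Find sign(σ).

Start at x=81: 81 → 76 → 1 → 66 → 21 → 26 → 16 → … (one orbit).
Cycle type of π: 8×10 + 1×5; total 15 cycles.
n − c = 85 − 15 = 70; sign = (−1)^70 = +1.
Via Zolotarev, sign(π_{66}) = (66|85) = +1.

+1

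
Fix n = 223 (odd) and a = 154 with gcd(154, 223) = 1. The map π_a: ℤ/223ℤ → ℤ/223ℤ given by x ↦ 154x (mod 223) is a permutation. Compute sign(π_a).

-1

Trace 49: π^k(49) = [49, 187, 31, 91, 188, 185, 169] for k=0..6.
Decompose π into cycles: lengths [222, 1] (2 cycles, including the fixed point 0).
223 − 2 = 221 transpositions; sign(π) = (−1)^221 = -1.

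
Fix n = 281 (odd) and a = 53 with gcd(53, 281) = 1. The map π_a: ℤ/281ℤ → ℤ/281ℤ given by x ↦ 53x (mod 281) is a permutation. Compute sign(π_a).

Trace 53: π^k(53) = [53, 280, 228, 1] for k=0..3.
71 cycles of lengths [4, 4, 4, 4, 4, 4, 4, 4, 4, 4, 4, 4, 4, 4, 4, 4, 4, 4, 4, 4, 4, 4, 4, 4, 4, 4, 4, 4, 4, 4, 4, 4, 4, 4, 4, 4, 4, 4, 4, 4, 4, 4, 4, 4, 4, 4, 4, 4, 4, 4, 4, 4, 4, 4, 4, 4, 4, 4, 4, 4, 4, 4, 4, 4, 4, 4, 4, 4, 4, 4, 1].
n − c = 281 − 71 = 210; sign = (−1)^210 = +1.

+1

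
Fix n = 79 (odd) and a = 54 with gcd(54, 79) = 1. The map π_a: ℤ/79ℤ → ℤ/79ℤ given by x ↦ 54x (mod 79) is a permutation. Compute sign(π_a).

-1

Trace 54: π^k(54) = [54, 72, 17, 49, 39, 52, 43] for k=0..6.
2 cycles of lengths [78, 1].
sign(π) = (−1)^{n − #cycles} = (−1)^{79−2} = (−1)^77 = -1.
Zolotarev: (54|79) = -1, matching the cycle-count sign.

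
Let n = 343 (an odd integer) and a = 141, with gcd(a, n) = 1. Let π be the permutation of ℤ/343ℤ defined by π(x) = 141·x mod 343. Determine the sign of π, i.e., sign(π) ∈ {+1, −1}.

Start at x=8: 8 → 99 → 239 → 85 → 323 → 267 → 260 → … (one orbit).
Cycle type of π: 49×6 + 7×6 + 1×7; total 19 cycles.
19 cycles on 343: each ℓ→(−1)^(ℓ−1), product (−1)^324 = +1.
Via Zolotarev, sign(π_{141}) = (141|343) = +1.

+1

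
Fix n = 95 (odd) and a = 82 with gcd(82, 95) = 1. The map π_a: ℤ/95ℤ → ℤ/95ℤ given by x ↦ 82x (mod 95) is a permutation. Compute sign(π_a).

Start at x=39: 39 → 63 → 36 → 7 → 4 → 43 → 11 → … (one orbit).
The orbit structure of x ↦ 82x mod 95: 6 orbits of sizes [36, 36, 9, 9, 4, 1].
95 − 6 = 89 transpositions; sign(π) = (−1)^89 = -1.

-1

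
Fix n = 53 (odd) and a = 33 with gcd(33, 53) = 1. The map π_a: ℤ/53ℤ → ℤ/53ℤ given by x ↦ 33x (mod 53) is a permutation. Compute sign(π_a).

-1

Start at x=31: 31 → 16 → 51 → 40 → 48 → 47 → 14 → … (one orbit).
π_33 has 2 disjoint cycles with lengths [52, 1] on {0,…,52}.
2 cycles on 53: each ℓ→(−1)^(ℓ−1), product (−1)^51 = -1.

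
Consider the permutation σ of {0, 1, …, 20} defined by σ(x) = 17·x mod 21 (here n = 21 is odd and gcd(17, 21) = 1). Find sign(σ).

+1

Orbit of 16 under x↦17x: [16, 20, 4, 5, 1, 17]… (length divides ord_21(17)).
5 cycles of lengths [6, 6, 6, 2, 1].
21 − 5 = 16 transpositions; sign(π) = (−1)^16 = +1.
Zolotarev: (17|21) = +1, matching the cycle-count sign.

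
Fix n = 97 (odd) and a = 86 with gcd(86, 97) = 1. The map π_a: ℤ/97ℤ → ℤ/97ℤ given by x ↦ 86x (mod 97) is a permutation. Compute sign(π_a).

Orbit of 1 under x↦86x: [1, 86, 24, 27, 91, 66, 50]… (length divides ord_97(86)).
3 cycles of lengths [48, 48, 1].
Σ(ℓ_i−1) = 97−3 = 94; sign = (−1)^94 = +1.
(86|97)_J = +1 (Zolotarev's lemma cross-check).

+1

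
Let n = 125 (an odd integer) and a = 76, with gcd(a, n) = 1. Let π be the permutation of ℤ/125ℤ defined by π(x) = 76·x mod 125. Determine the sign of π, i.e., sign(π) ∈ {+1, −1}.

Orbit of 26 under x↦76x: [26, 101, 51, 1, 76]… (length divides ord_125(76)).
Decompose π into cycles: lengths [5, 5, 5, 5, 5, 5, 5, 5, 5, 5, 5, 5, 5, 5, 5, 5, 5, 5, 5, 5, 1, 1, 1, 1, 1, 1, 1, 1, 1, 1, 1, 1, 1, 1, 1, 1, 1, 1, 1, 1, 1, 1, 1, 1, 1] (45 cycles, including the fixed point 0).
With 45 cycles on 125 points, sign = (−1)^{125−45} = +1.
The Jacobi symbol (76|125) = +1 (Zolotarev) agrees.

+1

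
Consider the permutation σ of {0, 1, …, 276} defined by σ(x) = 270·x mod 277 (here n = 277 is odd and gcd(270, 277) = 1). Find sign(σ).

+1

Trace 52: π^k(52) = [52, 190, 55, 169, 202, 248, 203] for k=0..6.
5 cycles of lengths [69, 69, 69, 69, 1].
sign(π) = (−1)^{n − #cycles} = (−1)^{277−5} = (−1)^272 = +1.
(270|277)_J = +1 (Zolotarev's lemma cross-check).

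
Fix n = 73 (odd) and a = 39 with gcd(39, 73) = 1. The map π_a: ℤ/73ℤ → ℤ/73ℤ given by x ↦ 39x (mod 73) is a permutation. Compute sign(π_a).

Trace 55: π^k(55) = [55, 28, 70, 29, 36, 17, 6] for k=0..6.
The orbit structure of x ↦ 39x mod 73: 2 orbits of sizes [72, 1].
73 − 2 = 71 transpositions; sign(π) = (−1)^71 = -1.

-1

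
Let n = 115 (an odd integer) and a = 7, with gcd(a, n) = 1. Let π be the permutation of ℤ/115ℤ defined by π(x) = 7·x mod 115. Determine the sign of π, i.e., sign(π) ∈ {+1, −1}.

Trace 29: π^k(29) = [29, 88, 41, 57, 54, 33, 1] for k=0..6.
5 cycles of lengths [44, 44, 22, 4, 1].
115 − 5 = 110 transpositions; sign(π) = (−1)^110 = +1.

+1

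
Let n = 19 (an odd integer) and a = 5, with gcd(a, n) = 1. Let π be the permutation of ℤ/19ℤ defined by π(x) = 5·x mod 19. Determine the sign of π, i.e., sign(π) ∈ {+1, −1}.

Trace 16: π^k(16) = [16, 4, 1, 5, 6, 11, 17] for k=0..6.
The orbit structure of x ↦ 5x mod 19: 3 orbits of sizes [9, 9, 1].
19 − 3 = 16 transpositions; sign(π) = (−1)^16 = +1.
Via Zolotarev, sign(π_{5}) = (5|19) = +1.

+1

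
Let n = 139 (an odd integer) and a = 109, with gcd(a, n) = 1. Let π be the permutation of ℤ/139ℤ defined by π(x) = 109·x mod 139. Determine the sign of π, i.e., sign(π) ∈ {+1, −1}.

-1

Trace 88: π^k(88) = [88, 1, 109, 66, 105, 47, 119] for k=0..6.
Decompose π into cycles: lengths [138, 1] (2 cycles, including the fixed point 0).
Σ(ℓ_i−1) = 139−2 = 137; sign = (−1)^137 = -1.
Via Zolotarev, sign(π_{109}) = (109|139) = -1.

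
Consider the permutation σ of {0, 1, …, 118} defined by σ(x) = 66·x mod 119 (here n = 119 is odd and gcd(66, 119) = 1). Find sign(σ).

-1

Trace 86: π^k(86) = [86, 83, 4, 26, 50, 87, 30] for k=0..6.
Decompose π into cycles: lengths [24, 24, 24, 24, 8, 8, 6, 1] (8 cycles, including the fixed point 0).
With 8 cycles on 119 points, sign = (−1)^{119−8} = -1.
Check: (66/119) = -1 by Zolotarev.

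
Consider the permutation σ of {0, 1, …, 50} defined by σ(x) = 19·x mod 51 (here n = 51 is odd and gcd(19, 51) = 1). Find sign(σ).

+1

Orbit of 43 under x↦19x: [43, 1, 19, 4, 25, 16, 49]… (length divides ord_51(19)).
9 cycles of lengths [8, 8, 8, 8, 8, 8, 1, 1, 1].
n − c = 51 − 9 = 42; sign = (−1)^42 = +1.
(19|51)_J = +1 (Zolotarev's lemma cross-check).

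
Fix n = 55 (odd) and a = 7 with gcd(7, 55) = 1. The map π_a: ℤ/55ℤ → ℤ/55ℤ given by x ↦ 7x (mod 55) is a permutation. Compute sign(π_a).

Orbit of 28 under x↦7x: [28, 31, 52, 34, 18, 16, 2]… (length divides ord_55(7)).
Decompose π into cycles: lengths [20, 20, 10, 4, 1] (5 cycles, including the fixed point 0).
sign(π) = (−1)^{n − #cycles} = (−1)^{55−5} = (−1)^50 = +1.
(7|55)_J = +1 (Zolotarev's lemma cross-check).

+1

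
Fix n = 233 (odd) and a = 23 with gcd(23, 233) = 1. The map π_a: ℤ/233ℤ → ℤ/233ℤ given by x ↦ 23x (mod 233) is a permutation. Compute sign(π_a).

+1

Trace 71: π^k(71) = [71, 2, 46, 126, 102, 16, 135] for k=0..6.
9 cycles of lengths [29, 29, 29, 29, 29, 29, 29, 29, 1].
With 9 cycles on 233 points, sign = (−1)^{233−9} = +1.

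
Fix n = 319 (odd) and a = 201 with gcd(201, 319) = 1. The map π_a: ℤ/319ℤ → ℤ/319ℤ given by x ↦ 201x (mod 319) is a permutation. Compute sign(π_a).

Trace 93: π^k(93) = [93, 191, 111, 300, 9, 214, 268] for k=0..6.
Cycle type of π: 140×2 + 28 + 5×2 + 1; total 6 cycles.
Σ(ℓ_i−1) = 319−6 = 313; sign = (−1)^313 = -1.
Zolotarev: (201|319) = -1, matching the cycle-count sign.

-1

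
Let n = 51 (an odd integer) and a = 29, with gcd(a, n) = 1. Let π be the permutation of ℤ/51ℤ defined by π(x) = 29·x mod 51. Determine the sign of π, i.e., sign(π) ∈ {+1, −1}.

Trace 1: π^k(1) = [1, 29, 25, 11, 13, 20, 19] for k=0..6.
Cycle type of π: 16×3 + 2 + 1; total 5 cycles.
With 5 cycles on 51 points, sign = (−1)^{51−5} = +1.

+1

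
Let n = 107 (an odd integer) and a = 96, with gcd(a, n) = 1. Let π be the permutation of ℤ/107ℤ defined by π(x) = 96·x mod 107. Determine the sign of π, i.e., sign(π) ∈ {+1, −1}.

Trace 60: π^k(60) = [60, 89, 91, 69, 97, 3, 74] for k=0..6.
Cycle lengths of π_96 on ℤ/107ℤ: [106, 1]; 2 cycles in total.
sign(π) = (−1)^{n − #cycles} = (−1)^{107−2} = (−1)^105 = -1.

-1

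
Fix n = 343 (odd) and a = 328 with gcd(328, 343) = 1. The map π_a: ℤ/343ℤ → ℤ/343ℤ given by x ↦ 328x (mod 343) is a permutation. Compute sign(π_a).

Start at x=316: 316 → 62 → 99 → 230 → 323 → 300 → 302 → … (one orbit).
Decompose π into cycles: lengths [98, 98, 98, 14, 14, 14, 2, 2, 2, 1] (10 cycles, including the fixed point 0).
sign(π) = (−1)^{n − #cycles} = (−1)^{343−10} = (−1)^333 = -1.
Via Zolotarev, sign(π_{328}) = (328|343) = -1.

-1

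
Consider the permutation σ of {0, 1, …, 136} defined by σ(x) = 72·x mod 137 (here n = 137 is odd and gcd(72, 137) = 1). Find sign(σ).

Orbit of 119 under x↦72x: [119, 74, 122, 16, 56, 59, 1]… (length divides ord_137(72)).
9 cycles of lengths [17, 17, 17, 17, 17, 17, 17, 17, 1].
Σ(ℓ_i−1) = 137−9 = 128; sign = (−1)^128 = +1.
(72|137)_J = +1 (Zolotarev's lemma cross-check).

+1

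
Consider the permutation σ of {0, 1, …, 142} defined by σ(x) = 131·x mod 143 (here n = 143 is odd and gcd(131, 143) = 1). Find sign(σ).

-1

Start at x=131: 131 → 1 → 131 (one orbit).
Cycle lengths of π_131 on ℤ/143ℤ: [2, 2, 2, 2, 2, 2, 2, 2, 2, 2, 2, 2, 2, 2, 2, 2, 2, 2, 2, 2, 2, 2, 2, 2, 2, 2, 2, 2, 2, 2, 2, 2, 2, 2, 2, 2, 2, 2, 2, 2, 2, 2, 2, 2, 2, 2, 2, 2, 2, 2, 2, 2, 2, 2, 2, 2, 2, 2, 2, 2, 2, 2, 2, 2, 2, 1, 1, 1, 1, 1, 1, 1, 1, 1, 1, 1, 1, 1]; 78 cycles in total.
sign(π) = (−1)^{n − #cycles} = (−1)^{143−78} = (−1)^65 = -1.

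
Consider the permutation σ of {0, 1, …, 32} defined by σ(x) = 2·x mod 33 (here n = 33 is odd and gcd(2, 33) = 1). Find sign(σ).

Orbit of 32 under x↦2x: [32, 31, 29, 25, 17, 1, 2]… (length divides ord_33(2)).
π_2 has 5 disjoint cycles with lengths [10, 10, 10, 2, 1] on {0,…,32}.
33 − 5 = 28 transpositions; sign(π) = (−1)^28 = +1.

+1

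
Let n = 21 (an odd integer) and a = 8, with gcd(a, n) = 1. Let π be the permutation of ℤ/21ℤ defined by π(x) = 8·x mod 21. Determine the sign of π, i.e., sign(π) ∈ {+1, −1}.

Orbit of 1 under x↦8x: [1, 8]… (length divides ord_21(8)).
Decompose π into cycles: lengths [2, 2, 2, 2, 2, 2, 2, 1, 1, 1, 1, 1, 1, 1] (14 cycles, including the fixed point 0).
Σ(ℓ_i−1) = 21−14 = 7; sign = (−1)^7 = -1.
Via Zolotarev, sign(π_{8}) = (8|21) = -1.

-1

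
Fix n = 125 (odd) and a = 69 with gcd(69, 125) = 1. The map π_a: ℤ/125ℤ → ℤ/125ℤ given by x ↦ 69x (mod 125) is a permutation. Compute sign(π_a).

Trace 104: π^k(104) = [104, 51, 19, 61, 84, 46, 49] for k=0..6.
7 cycles of lengths [50, 50, 10, 10, 2, 2, 1].
sign(π) = (−1)^{n − #cycles} = (−1)^{125−7} = (−1)^118 = +1.

+1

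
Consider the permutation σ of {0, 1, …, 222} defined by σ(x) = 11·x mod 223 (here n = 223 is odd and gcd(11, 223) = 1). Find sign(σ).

Start at x=128: 128 → 70 → 101 → 219 → 179 → 185 → 28 → … (one orbit).
2 cycles of lengths [222, 1].
Σ(ℓ_i−1) = 223−2 = 221; sign = (−1)^221 = -1.
Zolotarev: (11|223) = -1, matching the cycle-count sign.

-1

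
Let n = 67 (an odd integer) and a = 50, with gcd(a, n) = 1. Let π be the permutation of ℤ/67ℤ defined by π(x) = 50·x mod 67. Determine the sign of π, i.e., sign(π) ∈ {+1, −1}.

-1

Trace 9: π^k(9) = [9, 48, 55, 3, 16, 63, 1] for k=0..6.
Decompose π into cycles: lengths [66, 1] (2 cycles, including the fixed point 0).
Σ(ℓ_i−1) = 67−2 = 65; sign = (−1)^65 = -1.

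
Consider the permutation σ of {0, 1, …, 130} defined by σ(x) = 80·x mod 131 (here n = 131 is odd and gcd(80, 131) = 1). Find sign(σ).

Trace 62: π^k(62) = [62, 113, 1, 80, 112, 52, 99] for k=0..6.
Decompose π into cycles: lengths [13, 13, 13, 13, 13, 13, 13, 13, 13, 13, 1] (11 cycles, including the fixed point 0).
With 11 cycles on 131 points, sign = (−1)^{131−11} = +1.

+1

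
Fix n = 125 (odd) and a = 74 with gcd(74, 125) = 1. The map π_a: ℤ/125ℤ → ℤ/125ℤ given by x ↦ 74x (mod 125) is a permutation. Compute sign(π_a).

+1

Orbit of 51 under x↦74x: [51, 24, 26, 49, 1, 74, 101]… (length divides ord_125(74)).
Cycle lengths of π_74 on ℤ/125ℤ: [10, 10, 10, 10, 10, 10, 10, 10, 10, 10, 2, 2, 2, 2, 2, 2, 2, 2, 2, 2, 2, 2, 1]; 23 cycles in total.
125 − 23 = 102 transpositions; sign(π) = (−1)^102 = +1.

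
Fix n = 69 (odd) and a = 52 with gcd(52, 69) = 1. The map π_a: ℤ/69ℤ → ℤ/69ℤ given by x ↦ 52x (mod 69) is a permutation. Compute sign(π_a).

+1

Trace 25: π^k(25) = [25, 58, 49, 64, 16, 4, 1] for k=0..6.
Cycle type of π: 11×6 + 1×3; total 9 cycles.
69 − 9 = 60 transpositions; sign(π) = (−1)^60 = +1.
Check: (52/69) = +1 by Zolotarev.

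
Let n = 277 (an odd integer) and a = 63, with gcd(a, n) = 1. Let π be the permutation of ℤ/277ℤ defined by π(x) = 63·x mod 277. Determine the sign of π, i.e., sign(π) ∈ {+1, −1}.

+1

Start at x=29: 29 → 165 → 146 → 57 → 267 → 201 → 198 → … (one orbit).
The orbit structure of x ↦ 63x mod 277: 3 orbits of sizes [138, 138, 1].
Σ(ℓ_i−1) = 277−3 = 274; sign = (−1)^274 = +1.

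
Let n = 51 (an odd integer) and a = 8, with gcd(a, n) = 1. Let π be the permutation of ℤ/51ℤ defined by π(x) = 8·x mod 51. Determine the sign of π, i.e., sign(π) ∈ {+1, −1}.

Trace 13: π^k(13) = [13, 2, 16, 26, 4, 32, 1] for k=0..6.
8 cycles of lengths [8, 8, 8, 8, 8, 8, 2, 1].
n − c = 51 − 8 = 43; sign = (−1)^43 = -1.

-1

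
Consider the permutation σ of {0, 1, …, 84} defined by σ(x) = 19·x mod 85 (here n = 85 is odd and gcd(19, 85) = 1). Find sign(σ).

+1

Orbit of 19 under x↦19x: [19, 21, 59, 16, 49, 81, 9]… (length divides ord_85(19)).
The orbit structure of x ↦ 19x mod 85: 13 orbits of sizes [8, 8, 8, 8, 8, 8, 8, 8, 8, 8, 2, 2, 1].
With 13 cycles on 85 points, sign = (−1)^{85−13} = +1.
(19|85)_J = +1 (Zolotarev's lemma cross-check).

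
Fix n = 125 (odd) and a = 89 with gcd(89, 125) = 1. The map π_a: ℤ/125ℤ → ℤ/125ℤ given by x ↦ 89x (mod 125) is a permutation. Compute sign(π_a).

+1

Start at x=36: 36 → 79 → 31 → 9 → 51 → 39 → 96 → … (one orbit).
Cycle lengths of π_89 on ℤ/125ℤ: [50, 50, 10, 10, 2, 2, 1]; 7 cycles in total.
125 − 7 = 118 transpositions; sign(π) = (−1)^118 = +1.
(89|125)_J = +1 (Zolotarev's lemma cross-check).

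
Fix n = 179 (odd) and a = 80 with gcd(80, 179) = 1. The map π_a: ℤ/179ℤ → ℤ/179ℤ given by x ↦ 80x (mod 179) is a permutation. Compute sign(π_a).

+1

Orbit of 88 under x↦80x: [88, 59, 66, 89, 139, 22, 149]… (length divides ord_179(80)).
Decompose π into cycles: lengths [89, 89, 1] (3 cycles, including the fixed point 0).
sign(π) = (−1)^{n − #cycles} = (−1)^{179−3} = (−1)^176 = +1.
Via Zolotarev, sign(π_{80}) = (80|179) = +1.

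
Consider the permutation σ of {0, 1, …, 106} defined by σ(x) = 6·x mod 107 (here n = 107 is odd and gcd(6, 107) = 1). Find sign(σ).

-1

Trace 39: π^k(39) = [39, 20, 13, 78, 40, 26, 49] for k=0..6.
Decompose π into cycles: lengths [106, 1] (2 cycles, including the fixed point 0).
Σ(ℓ_i−1) = 107−2 = 105; sign = (−1)^105 = -1.
Via Zolotarev, sign(π_{6}) = (6|107) = -1.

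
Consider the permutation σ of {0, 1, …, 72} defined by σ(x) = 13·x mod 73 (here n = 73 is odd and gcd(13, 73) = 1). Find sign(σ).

Orbit of 62 under x↦13x: [62, 3, 39, 69, 21, 54, 45]… (length divides ord_73(13)).
2 cycles of lengths [72, 1].
2 cycles on 73: each ℓ→(−1)^(ℓ−1), product (−1)^71 = -1.

-1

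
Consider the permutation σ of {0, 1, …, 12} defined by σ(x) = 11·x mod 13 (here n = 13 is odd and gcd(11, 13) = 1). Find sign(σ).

-1

Trace 5: π^k(5) = [5, 3, 7, 12, 2, 9, 8] for k=0..6.
Decompose π into cycles: lengths [12, 1] (2 cycles, including the fixed point 0).
With 2 cycles on 13 points, sign = (−1)^{13−2} = -1.
Via Zolotarev, sign(π_{11}) = (11|13) = -1.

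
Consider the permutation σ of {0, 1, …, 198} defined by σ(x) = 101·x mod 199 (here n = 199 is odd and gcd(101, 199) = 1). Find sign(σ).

Trace 123: π^k(123) = [123, 85, 28, 42, 63, 194, 92] for k=0..6.
Decompose π into cycles: lengths [66, 66, 66, 1] (4 cycles, including the fixed point 0).
199 − 4 = 195 transpositions; sign(π) = (−1)^195 = -1.
Zolotarev: (101|199) = -1, matching the cycle-count sign.

-1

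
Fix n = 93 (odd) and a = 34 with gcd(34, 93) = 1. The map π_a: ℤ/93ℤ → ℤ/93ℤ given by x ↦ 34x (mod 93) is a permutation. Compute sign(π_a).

-1

Trace 10: π^k(10) = [10, 61, 28, 22, 4, 43, 67] for k=0..6.
Decompose π into cycles: lengths [30, 30, 30, 1, 1, 1] (6 cycles, including the fixed point 0).
Σ(ℓ_i−1) = 93−6 = 87; sign = (−1)^87 = -1.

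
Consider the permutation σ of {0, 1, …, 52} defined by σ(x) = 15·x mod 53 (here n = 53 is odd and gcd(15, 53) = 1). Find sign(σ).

Trace 49: π^k(49) = [49, 46, 1, 15, 13, 36, 10] for k=0..6.
The orbit structure of x ↦ 15x mod 53: 5 orbits of sizes [13, 13, 13, 13, 1].
Σ(ℓ_i−1) = 53−5 = 48; sign = (−1)^48 = +1.
(15|53)_J = +1 (Zolotarev's lemma cross-check).

+1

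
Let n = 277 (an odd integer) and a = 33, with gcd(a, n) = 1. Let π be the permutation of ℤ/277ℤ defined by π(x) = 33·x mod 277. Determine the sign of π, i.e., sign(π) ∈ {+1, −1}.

-1

Start at x=102: 102 → 42 → 1 → 33 → 258 → 204 → 84 → … (one orbit).
The orbit structure of x ↦ 33x mod 277: 4 orbits of sizes [92, 92, 92, 1].
n − c = 277 − 4 = 273; sign = (−1)^273 = -1.
Via Zolotarev, sign(π_{33}) = (33|277) = -1.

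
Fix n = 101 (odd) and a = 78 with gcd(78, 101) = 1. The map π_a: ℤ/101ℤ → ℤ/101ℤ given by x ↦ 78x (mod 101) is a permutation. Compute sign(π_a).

Start at x=81: 81 → 56 → 25 → 31 → 95 → 37 → 58 → … (one orbit).
Cycle lengths of π_78 on ℤ/101ℤ: [25, 25, 25, 25, 1]; 5 cycles in total.
With 5 cycles on 101 points, sign = (−1)^{101−5} = +1.

+1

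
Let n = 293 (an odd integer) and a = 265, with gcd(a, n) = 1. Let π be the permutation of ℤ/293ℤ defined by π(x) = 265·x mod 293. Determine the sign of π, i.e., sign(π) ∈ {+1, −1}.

Orbit of 21 under x↦265x: [21, 291, 56, 190, 247, 116, 268]… (length divides ord_293(265)).
π_265 has 2 disjoint cycles with lengths [292, 1] on {0,…,292}.
With 2 cycles on 293 points, sign = (−1)^{293−2} = -1.
Via Zolotarev, sign(π_{265}) = (265|293) = -1.

-1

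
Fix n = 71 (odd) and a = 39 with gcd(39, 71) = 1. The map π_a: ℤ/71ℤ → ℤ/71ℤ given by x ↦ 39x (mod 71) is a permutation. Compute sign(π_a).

-1

Start at x=37: 37 → 23 → 45 → 51 → 1 → 39 → 30 → … (one orbit).
The orbit structure of x ↦ 39x mod 71: 6 orbits of sizes [14, 14, 14, 14, 14, 1].
sign(π) = (−1)^{n − #cycles} = (−1)^{71−6} = (−1)^65 = -1.
(39|71)_J = -1 (Zolotarev's lemma cross-check).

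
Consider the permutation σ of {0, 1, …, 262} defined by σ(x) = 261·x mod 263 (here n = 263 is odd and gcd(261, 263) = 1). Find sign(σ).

-1

Start at x=102: 102 → 59 → 145 → 236 → 54 → 155 → 216 → … (one orbit).
Cycle lengths of π_261 on ℤ/263ℤ: [262, 1]; 2 cycles in total.
Σ(ℓ_i−1) = 263−2 = 261; sign = (−1)^261 = -1.
The Jacobi symbol (261|263) = -1 (Zolotarev) agrees.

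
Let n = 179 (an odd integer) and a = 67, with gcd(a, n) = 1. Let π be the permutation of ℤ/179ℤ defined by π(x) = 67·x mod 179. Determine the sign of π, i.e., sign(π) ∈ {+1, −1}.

Start at x=9: 9 → 66 → 126 → 29 → 153 → 48 → 173 → … (one orbit).
The orbit structure of x ↦ 67x mod 179: 3 orbits of sizes [89, 89, 1].
sign(π) = (−1)^{n − #cycles} = (−1)^{179−3} = (−1)^176 = +1.
The Jacobi symbol (67|179) = +1 (Zolotarev) agrees.

+1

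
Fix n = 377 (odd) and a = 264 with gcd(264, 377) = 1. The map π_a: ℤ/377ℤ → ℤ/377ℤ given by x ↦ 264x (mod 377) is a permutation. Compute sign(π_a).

-1

Start at x=329: 329 → 146 → 90 → 9 → 114 → 313 → 69 → … (one orbit).
The orbit structure of x ↦ 264x mod 377: 8 orbits of sizes [84, 84, 84, 84, 28, 6, 6, 1].
n − c = 377 − 8 = 369; sign = (−1)^369 = -1.
Zolotarev: (264|377) = -1, matching the cycle-count sign.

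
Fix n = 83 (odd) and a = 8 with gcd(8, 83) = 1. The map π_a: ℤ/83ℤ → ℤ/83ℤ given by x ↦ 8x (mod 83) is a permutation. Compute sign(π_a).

Orbit of 82 under x↦8x: [82, 75, 19, 69, 54, 17, 53]… (length divides ord_83(8)).
π_8 has 2 disjoint cycles with lengths [82, 1] on {0,…,82}.
sign(π) = (−1)^{n − #cycles} = (−1)^{83−2} = (−1)^81 = -1.

-1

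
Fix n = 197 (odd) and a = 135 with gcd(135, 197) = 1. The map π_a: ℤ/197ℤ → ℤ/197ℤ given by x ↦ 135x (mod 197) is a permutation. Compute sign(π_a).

+1

Trace 100: π^k(100) = [100, 104, 53, 63, 34, 59, 85] for k=0..6.
5 cycles of lengths [49, 49, 49, 49, 1].
With 5 cycles on 197 points, sign = (−1)^{197−5} = +1.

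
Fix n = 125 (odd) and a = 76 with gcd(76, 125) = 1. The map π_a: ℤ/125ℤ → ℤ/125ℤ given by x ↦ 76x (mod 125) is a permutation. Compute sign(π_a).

+1

Trace 1: π^k(1) = [1, 76, 26, 101, 51] for k=0..4.
The orbit structure of x ↦ 76x mod 125: 45 orbits of sizes [5, 5, 5, 5, 5, 5, 5, 5, 5, 5, 5, 5, 5, 5, 5, 5, 5, 5, 5, 5, 1, 1, 1, 1, 1, 1, 1, 1, 1, 1, 1, 1, 1, 1, 1, 1, 1, 1, 1, 1, 1, 1, 1, 1, 1].
45 cycles on 125: each ℓ→(−1)^(ℓ−1), product (−1)^80 = +1.
Zolotarev: (76|125) = +1, matching the cycle-count sign.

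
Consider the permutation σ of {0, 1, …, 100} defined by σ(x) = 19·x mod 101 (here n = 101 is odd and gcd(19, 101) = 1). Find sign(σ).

Start at x=16: 16 → 1 → 19 → 58 → 92 → 31 → 84 → … (one orbit).
π_19 has 5 disjoint cycles with lengths [25, 25, 25, 25, 1] on {0,…,100}.
5 cycles on 101: each ℓ→(−1)^(ℓ−1), product (−1)^96 = +1.
Via Zolotarev, sign(π_{19}) = (19|101) = +1.

+1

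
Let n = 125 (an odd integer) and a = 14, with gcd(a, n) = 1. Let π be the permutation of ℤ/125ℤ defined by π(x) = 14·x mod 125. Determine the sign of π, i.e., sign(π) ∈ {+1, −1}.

Orbit of 6 under x↦14x: [6, 84, 51, 89, 121, 69, 91]… (length divides ord_125(14)).
7 cycles of lengths [50, 50, 10, 10, 2, 2, 1].
Σ(ℓ_i−1) = 125−7 = 118; sign = (−1)^118 = +1.

+1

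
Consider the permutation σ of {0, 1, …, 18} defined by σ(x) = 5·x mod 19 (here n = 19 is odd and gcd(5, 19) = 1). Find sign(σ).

+1

Start at x=1: 1 → 5 → 6 → 11 → 17 → 9 → 7 → … (one orbit).
Decompose π into cycles: lengths [9, 9, 1] (3 cycles, including the fixed point 0).
With 3 cycles on 19 points, sign = (−1)^{19−3} = +1.
(5|19)_J = +1 (Zolotarev's lemma cross-check).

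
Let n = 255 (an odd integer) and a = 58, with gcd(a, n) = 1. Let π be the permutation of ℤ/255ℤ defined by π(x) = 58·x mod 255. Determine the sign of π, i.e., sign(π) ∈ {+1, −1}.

+1

Trace 16: π^k(16) = [16, 163, 19, 82, 166, 193, 229] for k=0..6.
Cycle lengths of π_58 on ℤ/255ℤ: [16, 16, 16, 16, 16, 16, 16, 16, 16, 16, 16, 16, 16, 16, 16, 4, 4, 4, 1, 1, 1]; 21 cycles in total.
n − c = 255 − 21 = 234; sign = (−1)^234 = +1.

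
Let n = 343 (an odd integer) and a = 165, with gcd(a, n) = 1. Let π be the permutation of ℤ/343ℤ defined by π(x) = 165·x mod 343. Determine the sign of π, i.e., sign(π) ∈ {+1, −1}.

Orbit of 263 under x↦165x: [263, 177, 50, 18, 226, 246, 116]… (length divides ord_343(165)).
The orbit structure of x ↦ 165x mod 343: 31 orbits of sizes [21, 21, 21, 21, 21, 21, 21, 21, 21, 21, 21, 21, 21, 21, 3, 3, 3, 3, 3, 3, 3, 3, 3, 3, 3, 3, 3, 3, 3, 3, 1].
Σ(ℓ_i−1) = 343−31 = 312; sign = (−1)^312 = +1.
Via Zolotarev, sign(π_{165}) = (165|343) = +1.

+1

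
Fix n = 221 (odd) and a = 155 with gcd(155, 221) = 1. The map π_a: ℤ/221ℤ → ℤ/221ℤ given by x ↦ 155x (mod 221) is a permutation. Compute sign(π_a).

+1

Orbit of 155 under x↦155x: [155, 157, 25, 118, 168, 183, 77]… (length divides ord_221(155)).
π_155 has 33 disjoint cycles with lengths [8, 8, 8, 8, 8, 8, 8, 8, 8, 8, 8, 8, 8, 8, 8, 8, 8, 8, 8, 8, 8, 8, 8, 8, 8, 8, 2, 2, 2, 2, 2, 2, 1] on {0,…,220}.
sign(π) = (−1)^{n − #cycles} = (−1)^{221−33} = (−1)^188 = +1.
Check: (155/221) = +1 by Zolotarev.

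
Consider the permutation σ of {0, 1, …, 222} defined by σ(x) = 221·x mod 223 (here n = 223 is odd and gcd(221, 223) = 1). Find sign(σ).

-1

Start at x=16: 16 → 191 → 64 → 95 → 33 → 157 → 132 → … (one orbit).
Decompose π into cycles: lengths [74, 74, 74, 1] (4 cycles, including the fixed point 0).
223 − 4 = 219 transpositions; sign(π) = (−1)^219 = -1.
Check: (221/223) = -1 by Zolotarev.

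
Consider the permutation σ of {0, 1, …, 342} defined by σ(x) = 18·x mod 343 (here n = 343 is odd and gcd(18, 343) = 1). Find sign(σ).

+1

Trace 1: π^k(1) = [1, 18, 324] for k=0..2.
115 cycles of lengths [3, 3, 3, 3, 3, 3, 3, 3, 3, 3, 3, 3, 3, 3, 3, 3, 3, 3, 3, 3, 3, 3, 3, 3, 3, 3, 3, 3, 3, 3, 3, 3, 3, 3, 3, 3, 3, 3, 3, 3, 3, 3, 3, 3, 3, 3, 3, 3, 3, 3, 3, 3, 3, 3, 3, 3, 3, 3, 3, 3, 3, 3, 3, 3, 3, 3, 3, 3, 3, 3, 3, 3, 3, 3, 3, 3, 3, 3, 3, 3, 3, 3, 3, 3, 3, 3, 3, 3, 3, 3, 3, 3, 3, 3, 3, 3, 3, 3, 3, 3, 3, 3, 3, 3, 3, 3, 3, 3, 3, 3, 3, 3, 3, 3, 1].
Σ(ℓ_i−1) = 343−115 = 228; sign = (−1)^228 = +1.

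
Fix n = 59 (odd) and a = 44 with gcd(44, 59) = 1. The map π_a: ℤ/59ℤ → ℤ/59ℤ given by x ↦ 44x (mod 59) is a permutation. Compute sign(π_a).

Start at x=26: 26 → 23 → 9 → 42 → 19 → 10 → 27 → … (one orbit).
Cycle type of π: 58 + 1; total 2 cycles.
n − c = 59 − 2 = 57; sign = (−1)^57 = -1.
Zolotarev: (44|59) = -1, matching the cycle-count sign.

-1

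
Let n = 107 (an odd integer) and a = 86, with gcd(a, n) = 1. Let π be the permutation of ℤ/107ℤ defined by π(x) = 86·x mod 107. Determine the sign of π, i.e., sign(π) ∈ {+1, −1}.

Trace 23: π^k(23) = [23, 52, 85, 34, 35, 14, 27] for k=0..6.
π_86 has 3 disjoint cycles with lengths [53, 53, 1] on {0,…,106}.
With 3 cycles on 107 points, sign = (−1)^{107−3} = +1.
Zolotarev: (86|107) = +1, matching the cycle-count sign.

+1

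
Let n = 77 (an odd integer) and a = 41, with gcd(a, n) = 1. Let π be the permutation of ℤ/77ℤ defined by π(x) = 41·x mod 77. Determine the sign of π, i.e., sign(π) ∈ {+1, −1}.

Orbit of 1 under x↦41x: [1, 41, 64, 6, 15, 76, 36]… (length divides ord_77(41)).
The orbit structure of x ↦ 41x mod 77: 11 orbits of sizes [10, 10, 10, 10, 10, 10, 10, 2, 2, 2, 1].
n − c = 77 − 11 = 66; sign = (−1)^66 = +1.
Via Zolotarev, sign(π_{41}) = (41|77) = +1.

+1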